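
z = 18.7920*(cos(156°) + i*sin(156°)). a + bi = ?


a = 18.7920*cos(156°) = 18.7920*(-0.913545) = -17.1673
b = 18.7920*sin(156°) = 18.7920*0.406737 = 7.6434

-17.1673 + 7.6434i


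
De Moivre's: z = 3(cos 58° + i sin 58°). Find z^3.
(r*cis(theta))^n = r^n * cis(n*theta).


r^3 = 3^3 = 27
n*theta = 3*58° = 174° = 174° (mod 360)
a = 27*cos(174°) = -26.8521
b = 27*sin(174°) = 2.8223

27 cis(174°) = -26.8521 + 2.8223i


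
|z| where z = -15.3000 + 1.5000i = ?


|z| = sqrt((-15.3)^2 + 1.5^2) = sqrt(234.09 + 2.25) = sqrt(236.34) = 15.3734

|z| = 15.3734


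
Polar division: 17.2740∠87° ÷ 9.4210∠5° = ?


r = 17.2740 / 9.4210 = 1.8336
theta = 87° - 5° = 82° = 82° (mod 360)

1.8336 cis(82°)


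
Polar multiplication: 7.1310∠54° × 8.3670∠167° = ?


r = 7.1310 * 8.3670 = 59.6651
theta = 54° + 167° = 221° = 221° (mod 360)

59.6651 cis(221°)


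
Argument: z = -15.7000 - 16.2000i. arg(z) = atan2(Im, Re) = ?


Re = -15.7, Im = -16.2
arg = atan2(-16.2, -15.7) = -134.1020 degrees

arg(z) = -134.1020 degrees


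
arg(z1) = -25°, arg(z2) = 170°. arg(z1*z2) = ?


arg(z1*z2) = -25° + 170° = 145°
Normalized to (-180°, 180°]: 145°

145°


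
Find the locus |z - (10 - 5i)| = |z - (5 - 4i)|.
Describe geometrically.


Equal distances means the locus is the perpendicular bisector of z1 and z2.
Midpoint = ((10+5)/2, (-5+(-4))/2) = (7.5000, -4.5000)

Perpendicular bisector through (7.5000, -4.5000)


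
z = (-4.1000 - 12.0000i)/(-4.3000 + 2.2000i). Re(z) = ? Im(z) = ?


Multiply by conjugate: (-4.1000 - 12.0000i)(-4.3000 - 2.2000i) / ((-4.3)^2 + 2.2^2)
Numerator real = -4.1*(-4.3) - (12)*2.2 = -8.77
Numerator imag = -12*(-4.3) - (-4.1)*2.2 = 60.62
Denominator = 23.33
Re(z) = -8.77/23.33 = -0.3759
Im(z) = 60.62/23.33 = 2.5984

Re(z) = -0.3759, Im(z) = 2.5984


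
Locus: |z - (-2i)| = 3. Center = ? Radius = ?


|z - z0| = r is a circle with center z0 and radius r.
Center = (0, -2), radius = 3

Circle with center (0, -2) and radius 3


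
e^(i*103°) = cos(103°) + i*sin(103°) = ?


cos(103°) = -0.2250
sin(103°) = 0.9744

e^(i*103°) = -0.2250 + 0.9744i


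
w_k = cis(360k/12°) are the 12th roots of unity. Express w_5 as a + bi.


Angle = 360*5/12 = 150°
a = cos(150°) = -0.8660
b = sin(150°) = 0.5000

-0.8660 + 0.5000i


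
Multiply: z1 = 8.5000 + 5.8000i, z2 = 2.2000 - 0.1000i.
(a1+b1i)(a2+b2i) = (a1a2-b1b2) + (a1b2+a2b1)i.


Real = 8.5*2.2 - 5.8*(-0.1) = 18.7 - (-0.58) = 19.28
Imag = 8.5*(-0.1) + 2.2*5.8 = -0.85 + 12.76 = 11.91

19.2800 + 11.9100i


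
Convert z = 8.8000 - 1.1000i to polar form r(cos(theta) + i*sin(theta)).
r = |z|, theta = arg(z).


r = sqrt(77.44+1.21) = sqrt(78.65) = 8.8685
theta = atan2(-1.1, 8.8) = -7.1250 degrees

r = 8.8685, theta = -7.1250 degrees


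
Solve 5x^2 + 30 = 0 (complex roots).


disc = 0^2 - 4*5*30 = 0 - 600 = -600
sqrt(|disc|) = sqrt(600) = 24.4949
Real part = 0/(2*5) = 0
Imag part = 24.4949/(2*5) = 2.4495

0 ± 2.4495i


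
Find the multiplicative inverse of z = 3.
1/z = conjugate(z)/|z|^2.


|z|^2 = 9+0 = 9
1/z = (3 - 0i)/9

1/z = 0.3333 + 0i


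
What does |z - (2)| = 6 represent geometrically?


|z - z0| = r is a circle with center z0 and radius r.
Center = (2, 0), radius = 6

Circle with center (2, 0) and radius 6


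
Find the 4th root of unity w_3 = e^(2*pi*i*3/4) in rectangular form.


Angle = 360*3/4 = 270°
a = cos(270°) = 0
b = sin(270°) = -1.0000

0 - 1.0000i


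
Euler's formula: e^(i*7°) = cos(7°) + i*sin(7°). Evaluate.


cos(7°) = 0.9925
sin(7°) = 0.1219

e^(i*7°) = 0.9925 + 0.1219i


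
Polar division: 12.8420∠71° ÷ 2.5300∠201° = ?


r = 12.8420 / 2.5300 = 5.0759
theta = 71° - 201° = -130° = 230° (mod 360)

5.0759 cis(230°)


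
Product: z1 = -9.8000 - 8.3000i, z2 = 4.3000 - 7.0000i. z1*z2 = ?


Real = -9.8*4.3 - (-8.3)*(-7) = -42.14 - 58.1 = -100.24
Imag = -9.8*(-7) + 4.3*(-8.3) = 68.6 - (35.69) = 32.91

-100.2400 + 32.9100i


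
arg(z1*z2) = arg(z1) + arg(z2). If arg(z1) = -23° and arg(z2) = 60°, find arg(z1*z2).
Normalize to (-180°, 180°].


arg(z1*z2) = -23° + 60° = 37°
Normalized to (-180°, 180°]: 37°

37°


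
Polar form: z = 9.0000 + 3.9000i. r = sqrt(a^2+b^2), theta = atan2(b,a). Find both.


r = sqrt(81+15.21) = sqrt(96.21) = 9.8087
theta = atan2(3.9, 9) = 23.4287 degrees

r = 9.8087, theta = 23.4287 degrees


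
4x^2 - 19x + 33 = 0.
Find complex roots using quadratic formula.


disc = (-19)^2 - 4*4*33 = 361 - 528 = -167
sqrt(|disc|) = sqrt(167) = 12.9228
Real part = 19/(2*4) = 2.3750
Imag part = 12.9228/(2*4) = 1.6154

2.3750 ± 1.6154i


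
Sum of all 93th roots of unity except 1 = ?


With w = e^(2*pi*i/93), all 93 of the 93th roots of unity w^0 = 1, w, ..., w^(92) sum to 0: 1 + w + ... + w^(92) = (1 - w^93)/(1 - w) = 0 since w^93 = 1, w ≠ 1.
Removing the root 1: w + w^2 + ... + w^(92) = 0 - 1 = -1

Sum = -1


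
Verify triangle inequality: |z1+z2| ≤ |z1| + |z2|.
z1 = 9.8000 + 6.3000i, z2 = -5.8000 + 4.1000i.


|z1| = sqrt(9.8^2 + 6.3^2) = sqrt(135.73) = 11.6503
|z2| = sqrt((-5.8)^2 + 4.1^2) = sqrt(50.45) = 7.1028
z1+z2 = 4.0000 + 10.4000i
|z1+z2| = sqrt(124.16) = 11.1427
|z1|+|z2| = 11.6503 + 7.1028 = 18.7531

|z1+z2| = 11.1427 ≤ |z1|+|z2| = 18.7531 (verified)


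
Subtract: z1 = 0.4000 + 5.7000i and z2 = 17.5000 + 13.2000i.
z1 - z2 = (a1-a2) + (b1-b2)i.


Real: 0.4 - 17.5 = -17.1
Imag: 5.7 - 13.2 = -7.5

-17.1000 - 7.5000i


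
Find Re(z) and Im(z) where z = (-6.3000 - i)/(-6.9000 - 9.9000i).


Multiply by conjugate: (-6.3000 - i)(-6.9000 + 9.9000i) / ((-6.9)^2 + (-9.9)^2)
Numerator real = -6.3*(-6.9) - (1)*(-9.9) = 53.37
Numerator imag = -1*(-6.9) - (-6.3)*(-9.9) = -55.47
Denominator = 145.62
Re(z) = 53.37/145.62 = 0.3665
Im(z) = -55.47/145.62 = -0.3809

Re(z) = 0.3665, Im(z) = -0.3809


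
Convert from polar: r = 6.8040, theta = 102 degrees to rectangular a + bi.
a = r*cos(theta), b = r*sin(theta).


a = 6.8040*cos(102°) = 6.8040*(-0.2079) = -1.4146
b = 6.8040*sin(102°) = 6.8040*0.97815 = 6.6553

-1.4146 + 6.6553i


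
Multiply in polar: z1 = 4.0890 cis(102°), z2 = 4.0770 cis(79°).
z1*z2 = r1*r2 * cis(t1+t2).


r = 4.0890 * 4.0770 = 16.6709
theta = 102° + 79° = 181° = 181° (mod 360)

16.6709 cis(181°)


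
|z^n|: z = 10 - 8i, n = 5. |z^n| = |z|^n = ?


|z| = sqrt(100+64) = sqrt(164) = 12.8062
|z^5| = |z|^5 = (sqrt(164))^5 = 164^2 * sqrt(164) = 26896*sqrt(164)

|z^5| = 26896*sqrt(164) ≈ 344436.8590


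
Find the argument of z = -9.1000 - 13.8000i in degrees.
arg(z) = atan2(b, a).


Re = -9.1, Im = -13.8
arg = atan2(-13.8, -9.1) = -123.4017 degrees

arg(z) = -123.4017 degrees


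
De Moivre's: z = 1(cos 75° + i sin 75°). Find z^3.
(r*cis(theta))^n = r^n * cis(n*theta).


r^3 = 1^3 = 1
n*theta = 3*75° = 225° = 225° (mod 360)
a = 1*cos(225°) = -0.7071
b = 1*sin(225°) = -0.7071

1 cis(225°) = -0.7071 - 0.7071i


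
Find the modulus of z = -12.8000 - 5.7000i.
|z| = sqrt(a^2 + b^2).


|z| = sqrt((-12.8)^2 + (-5.7)^2) = sqrt(163.84 + 32.49) = sqrt(196.33) = 14.0118

|z| = 14.0118


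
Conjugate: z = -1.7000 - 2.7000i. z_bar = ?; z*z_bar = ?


z_bar = -1.7000 + 2.7000i
z*z_bar = (-1.7)^2 + (-2.7)^2 = 2.89 + 7.29 = 10.18

z_bar = -1.7000 + 2.7000i, z*z_bar = 10.18


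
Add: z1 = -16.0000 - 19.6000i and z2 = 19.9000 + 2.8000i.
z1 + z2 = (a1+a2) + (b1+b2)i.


Real: -16 + 19.9 = 3.9
Imag: -19.6 + 2.8 = -16.8

3.9000 - 16.8000i


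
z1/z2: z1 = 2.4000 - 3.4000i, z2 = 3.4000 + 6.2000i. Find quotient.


Conjugate of z2 = 3.4000 - 6.2000i
Numerator: (2.4000 - 3.4000i)(3.4000 - 6.2000i) = -12.9200 - 26.4400i
Denominator: 3.4^2 + 6.2^2 = 50
Result = (-12.9200 - 26.4400i)/50

-0.2584 - 0.5288i


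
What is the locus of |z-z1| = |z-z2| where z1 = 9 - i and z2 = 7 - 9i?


Equal distances means the locus is the perpendicular bisector of z1 and z2.
Midpoint = ((9+7)/2, (-1+(-9))/2) = (8.0000, -5.0000)

Perpendicular bisector through (8.0000, -5.0000)


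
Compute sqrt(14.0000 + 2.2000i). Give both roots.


|z| = sqrt(196+4.84) = 14.1718
sqrt((|z|+a)/2) = sqrt((14.1718+14)/2) = sqrt(14.0859) = 3.7531
sqrt((|z|-a)/2) = sqrt((14.1718-14)/2) = sqrt(0.0859) = 0.2931

±(3.7531 + 0.2931i) i.e. 3.7531 + 0.2931i and -3.7531 - 0.2931i


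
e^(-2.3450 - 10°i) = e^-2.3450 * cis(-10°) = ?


e^-2.3450 = 0.09585
cos(-10°) = 0.9848
sin(-10°) = -0.1736
Real = 0.09585*0.9848 = 0.0944
Imag = 0.09585*(-0.1736) = -0.0166

0.0944 - 0.0166i


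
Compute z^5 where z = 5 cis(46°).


r^5 = 5^5 = 3125
n*theta = 5*46° = 230° = 230° (mod 360)
a = 3125*cos(230°) = -2008.7113
b = 3125*sin(230°) = -2393.8889

3125 cis(230°) = -2008.7113 - 2393.8889i


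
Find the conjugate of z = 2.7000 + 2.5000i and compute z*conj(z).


z_bar = 2.7000 - 2.5000i
z*z_bar = 2.7^2 + 2.5^2 = 7.29 + 6.25 = 13.54

z_bar = 2.7000 - 2.5000i, z*z_bar = 13.54


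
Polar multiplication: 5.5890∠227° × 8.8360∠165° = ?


r = 5.5890 * 8.8360 = 49.3844
theta = 227° + 165° = 392° = 32° (mod 360)

49.3844 cis(32°)


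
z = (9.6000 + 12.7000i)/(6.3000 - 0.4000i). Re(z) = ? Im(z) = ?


Multiply by conjugate: (9.6000 + 12.7000i)(6.3000 + 0.4000i) / (6.3^2 + (-0.4)^2)
Numerator real = 9.6*6.3 + 12.7*(-0.4) = 55.4
Numerator imag = 12.7*6.3 - 9.6*(-0.4) = 83.85
Denominator = 39.85
Re(z) = 55.4/39.85 = 1.3902
Im(z) = 83.85/39.85 = 2.1041

Re(z) = 1.3902, Im(z) = 2.1041


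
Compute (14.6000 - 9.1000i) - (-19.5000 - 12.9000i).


Real: 14.6 + 19.5 = 34.1
Imag: -9.1 + 12.9 = 3.8

34.1000 + 3.8000i


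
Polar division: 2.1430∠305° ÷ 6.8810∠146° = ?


r = 2.1430 / 6.8810 = 0.3114
theta = 305° - 146° = 159° = 159° (mod 360)

0.3114 cis(159°)


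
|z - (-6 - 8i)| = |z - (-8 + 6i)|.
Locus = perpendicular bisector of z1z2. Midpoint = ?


Equal distances means the locus is the perpendicular bisector of z1 and z2.
Midpoint = ((-6+(-8))/2, (-8+6)/2) = (-7.0000, -1.0000)

Perpendicular bisector through (-7.0000, -1.0000)


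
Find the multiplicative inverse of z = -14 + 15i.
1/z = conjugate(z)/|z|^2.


|z|^2 = 196+225 = 421
1/z = (-14 - 15i)/421

1/z = -0.0333 - 0.0356i


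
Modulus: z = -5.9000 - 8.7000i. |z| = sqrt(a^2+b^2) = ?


|z| = sqrt((-5.9)^2 + (-8.7)^2) = sqrt(34.81 + 75.69) = sqrt(110.5) = 10.5119

|z| = 10.5119


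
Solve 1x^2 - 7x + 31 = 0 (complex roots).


disc = (-7)^2 - 4*1*31 = 49 - 124 = -75
sqrt(|disc|) = sqrt(75) = 8.6603
Real part = 7/(2*1) = 3.5000
Imag part = 8.6603/(2*1) = 4.3301

3.5000 ± 4.3301i


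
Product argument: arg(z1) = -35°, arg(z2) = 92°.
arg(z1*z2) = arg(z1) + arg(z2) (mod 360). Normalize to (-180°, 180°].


arg(z1*z2) = -35° + 92° = 57°
Normalized to (-180°, 180°]: 57°

57°


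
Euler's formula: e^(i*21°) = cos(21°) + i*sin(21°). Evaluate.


cos(21°) = 0.9336
sin(21°) = 0.3584

e^(i*21°) = 0.9336 + 0.3584i


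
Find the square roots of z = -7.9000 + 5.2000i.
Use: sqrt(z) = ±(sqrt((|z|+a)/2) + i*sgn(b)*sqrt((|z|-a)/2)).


|z| = sqrt(62.41+27.04) = 9.4578
sqrt((|z|+a)/2) = sqrt((9.4578+(-7.9))/2) = sqrt(0.7789) = 0.8826
sqrt((|z|-a)/2) = sqrt((9.4578-(-7.9))/2) = sqrt(8.6789) = 2.9460

±(0.8826 + 2.9460i) i.e. 0.8826 + 2.9460i and -0.8826 - 2.9460i


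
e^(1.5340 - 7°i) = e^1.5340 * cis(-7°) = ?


e^1.5340 = 4.6367
cos(-7°) = 0.992546
sin(-7°) = -0.12187
Real = 4.6367*0.992546 = 4.6021
Imag = 4.6367*(-0.12187) = -0.5651

4.6021 - 0.5651i


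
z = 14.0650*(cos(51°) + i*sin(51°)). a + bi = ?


a = 14.0650*cos(51°) = 14.0650*0.62932 = 8.8514
b = 14.0650*sin(51°) = 14.0650*0.77715 = 10.9306

8.8514 + 10.9306i


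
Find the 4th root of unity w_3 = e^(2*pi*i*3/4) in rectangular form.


Angle = 360*3/4 = 270°
a = cos(270°) = 0
b = sin(270°) = -1.0000

0 - 1.0000i


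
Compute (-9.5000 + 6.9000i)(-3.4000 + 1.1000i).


Real = -9.5*(-3.4) - 6.9*1.1 = 32.3 - 7.59 = 24.71
Imag = -9.5*1.1 - (3.4)*6.9 = -10.45 - (23.46) = -33.91

24.7100 - 33.9100i


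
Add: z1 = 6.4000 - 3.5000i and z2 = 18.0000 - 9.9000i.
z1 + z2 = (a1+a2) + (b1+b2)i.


Real: 6.4 + 18 = 24.4
Imag: -3.5 - 9.9 = -13.4

24.4000 - 13.4000i


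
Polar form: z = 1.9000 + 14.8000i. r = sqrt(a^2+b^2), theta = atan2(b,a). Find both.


r = sqrt(3.61+219.04) = sqrt(222.65) = 14.9215
theta = atan2(14.8, 1.9) = 82.6845 degrees

r = 14.9215, theta = 82.6845 degrees


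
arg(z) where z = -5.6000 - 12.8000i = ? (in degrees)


Re = -5.6, Im = -12.8
arg = atan2(-12.8, -5.6) = -113.6294 degrees

arg(z) = -113.6294 degrees


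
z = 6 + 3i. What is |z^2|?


|z| = sqrt(36+9) = sqrt(45) = 6.7082
|z^2| = |z|^2 = (sqrt(45))^2 = 45

|z^2| = 45


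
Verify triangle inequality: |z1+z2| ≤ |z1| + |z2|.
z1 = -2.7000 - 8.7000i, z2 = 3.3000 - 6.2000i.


|z1| = sqrt((-2.7)^2 + (-8.7)^2) = sqrt(82.98) = 9.1093
|z2| = sqrt(3.3^2 + (-6.2)^2) = sqrt(49.33) = 7.0235
z1+z2 = 0.6000 - 14.9000i
|z1+z2| = sqrt(222.37) = 14.9121
|z1|+|z2| = 9.1093 + 7.0235 = 16.1328

|z1+z2| = 14.9121 ≤ |z1|+|z2| = 16.1328 (verified)


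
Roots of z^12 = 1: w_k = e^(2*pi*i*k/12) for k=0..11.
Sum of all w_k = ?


The sum of all 12th roots of unity is 0.
Geometric series: (1 - w^12)/(1 - w) = (1-1)/(1-w) = 0 since w^12 = 1, w ≠ 1.
Alternatively: coefficient of z^11 in z^12 - 1 is 0.

0


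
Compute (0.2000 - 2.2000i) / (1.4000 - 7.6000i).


Conjugate of z2 = 1.4000 + 7.6000i
Numerator: (0.2000 - 2.2000i)(1.4000 + 7.6000i) = 17.0000 - 1.5600i
Denominator: 1.4^2 + (-7.6)^2 = 59.72
Result = (17.0000 - 1.5600i)/59.72

0.2847 - 0.0261i


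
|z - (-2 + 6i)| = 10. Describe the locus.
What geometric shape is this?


|z - z0| = r is a circle with center z0 and radius r.
Center = (-2, 6), radius = 10

Circle with center (-2, 6) and radius 10


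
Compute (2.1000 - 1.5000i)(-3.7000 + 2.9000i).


Real = 2.1*(-3.7) - (-1.5)*2.9 = -7.77 - (-4.35) = -3.42
Imag = 2.1*2.9 - (3.7)*(-1.5) = 6.09 + 5.55 = 11.64

-3.4200 + 11.6400i


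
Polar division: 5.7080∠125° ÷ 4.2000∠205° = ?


r = 5.7080 / 4.2000 = 1.3590
theta = 125° - 205° = -80° = 280° (mod 360)

1.3590 cis(280°)


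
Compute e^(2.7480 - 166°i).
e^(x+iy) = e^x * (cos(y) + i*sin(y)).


e^2.7480 = 15.6114
cos(-166°) = -0.9703
sin(-166°) = -0.24192
Real = 15.6114*(-0.9703) = -15.1477
Imag = 15.6114*(-0.24192) = -3.7767

-15.1477 - 3.7767i


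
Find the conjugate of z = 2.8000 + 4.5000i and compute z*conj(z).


z_bar = 2.8000 - 4.5000i
z*z_bar = 2.8^2 + 4.5^2 = 7.84 + 20.25 = 28.09

z_bar = 2.8000 - 4.5000i, z*z_bar = 28.09


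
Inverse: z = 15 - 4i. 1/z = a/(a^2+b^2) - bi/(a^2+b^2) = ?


|z|^2 = 225+16 = 241
1/z = (15 + 4i)/241

1/z = 0.0622 + 0.0166i


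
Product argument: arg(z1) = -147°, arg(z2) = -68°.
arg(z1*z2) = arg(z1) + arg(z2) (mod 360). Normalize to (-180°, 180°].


arg(z1*z2) = -147° - 68° = -215°
Normalized to (-180°, 180°]: 145°

145°


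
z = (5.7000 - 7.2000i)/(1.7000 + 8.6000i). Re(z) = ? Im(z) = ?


Multiply by conjugate: (5.7000 - 7.2000i)(1.7000 - 8.6000i) / (1.7^2 + 8.6^2)
Numerator real = 5.7*1.7 - (7.2)*8.6 = -52.23
Numerator imag = -7.2*1.7 - 5.7*8.6 = -61.26
Denominator = 76.85
Re(z) = -52.23/76.85 = -0.6796
Im(z) = -61.26/76.85 = -0.7971

Re(z) = -0.6796, Im(z) = -0.7971


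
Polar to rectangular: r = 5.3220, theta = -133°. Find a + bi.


a = 5.3220*cos(-133°) = 5.3220*(-0.682) = -3.6296
b = 5.3220*sin(-133°) = 5.3220*(-0.731354) = -3.8923

-3.6296 - 3.8923i


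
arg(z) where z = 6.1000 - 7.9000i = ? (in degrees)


Re = 6.1, Im = -7.9
arg = atan2(-7.9, 6.1) = -52.3264 degrees

arg(z) = -52.3264 degrees


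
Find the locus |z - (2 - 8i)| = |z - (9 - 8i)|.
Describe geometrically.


Equal distances means the locus is the perpendicular bisector of z1 and z2.
Midpoint = ((2+9)/2, (-8+(-8))/2) = (5.5000, -8.0000)

Perpendicular bisector through (5.5000, -8.0000)


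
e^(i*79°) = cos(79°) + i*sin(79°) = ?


cos(79°) = 0.1908
sin(79°) = 0.9816

e^(i*79°) = 0.1908 + 0.9816i


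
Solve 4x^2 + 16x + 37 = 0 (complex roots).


disc = 16^2 - 4*4*37 = 256 - 592 = -336
sqrt(|disc|) = sqrt(336) = 18.3303
Real part = -16/(2*4) = -2.0000
Imag part = 18.3303/(2*4) = 2.2913

-2.0000 ± 2.2913i


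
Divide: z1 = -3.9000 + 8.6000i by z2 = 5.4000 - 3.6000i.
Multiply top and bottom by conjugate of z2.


Conjugate of z2 = 5.4000 + 3.6000i
Numerator: (-3.9000 + 8.6000i)(5.4000 + 3.6000i) = -52.0200 + 32.4000i
Denominator: 5.4^2 + (-3.6)^2 = 42.12
Result = (-52.0200 + 32.4000i)/42.12

-1.2350 + 0.7692i


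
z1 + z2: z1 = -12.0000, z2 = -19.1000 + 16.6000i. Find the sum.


Real: -12 - 19.1 = -31.1
Imag: 0 + 16.6 = 16.6

-31.1000 + 16.6000i


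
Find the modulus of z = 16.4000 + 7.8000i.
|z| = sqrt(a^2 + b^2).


|z| = sqrt(16.4^2 + 7.8^2) = sqrt(268.96 + 60.84) = sqrt(329.8) = 18.1604

|z| = 18.1604


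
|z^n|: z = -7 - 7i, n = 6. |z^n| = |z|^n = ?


|z| = sqrt(49+49) = sqrt(98) = 9.8995
|z^6| = |z|^6 = (sqrt(98))^6 = 98^3 = 941192

|z^6| = 941192


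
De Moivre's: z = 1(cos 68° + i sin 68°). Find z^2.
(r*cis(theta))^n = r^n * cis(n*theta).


r^2 = 1^2 = 1
n*theta = 2*68° = 136° = 136° (mod 360)
a = 1*cos(136°) = -0.7193
b = 1*sin(136°) = 0.6947

1 cis(136°) = -0.7193 + 0.6947i


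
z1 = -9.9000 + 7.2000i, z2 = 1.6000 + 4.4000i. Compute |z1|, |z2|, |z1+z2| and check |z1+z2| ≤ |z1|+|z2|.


|z1| = sqrt((-9.9)^2 + 7.2^2) = sqrt(149.85) = 12.2413
|z2| = sqrt(1.6^2 + 4.4^2) = sqrt(21.92) = 4.6819
z1+z2 = -8.3000 + 11.6000i
|z1+z2| = sqrt(203.45) = 14.2636
|z1|+|z2| = 12.2413 + 4.6819 = 16.9232

|z1+z2| = 14.2636 ≤ |z1|+|z2| = 16.9232 (verified)


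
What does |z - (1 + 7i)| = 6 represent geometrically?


|z - z0| = r is a circle with center z0 and radius r.
Center = (1, 7), radius = 6

Circle with center (1, 7) and radius 6


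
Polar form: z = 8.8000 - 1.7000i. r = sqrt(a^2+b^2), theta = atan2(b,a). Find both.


r = sqrt(77.44+2.89) = sqrt(80.33) = 8.9627
theta = atan2(-1.7, 8.8) = -10.9338 degrees

r = 8.9627, theta = -10.9338 degrees


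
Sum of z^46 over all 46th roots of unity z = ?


The roots are w_k = w^k with w = e^(2*pi*i/46), and (w^k)^46 = (w^46)^k.
So S = 1 + u + u^2 + ... + u^(45) with u = w^46.
46 = 1*46 + 0, so 46 is a multiple of 46 and u = (w^46)^1 = 1.
Every one of the 46 terms equals 1: S = 46

S = 46


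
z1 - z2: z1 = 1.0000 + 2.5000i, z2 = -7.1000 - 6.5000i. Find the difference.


Real: 1 + 7.1 = 8.1
Imag: 2.5 + 6.5 = 9

8.1000 + 9.0000i


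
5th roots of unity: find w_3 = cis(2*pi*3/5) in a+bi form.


Angle = 360*3/5 = 216°
a = cos(216°) = -0.8090
b = sin(216°) = -0.5878

-0.8090 - 0.5878i


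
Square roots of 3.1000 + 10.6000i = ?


|z| = sqrt(9.61+112.36) = 11.0440
sqrt((|z|+a)/2) = sqrt((11.0440+3.1)/2) = sqrt(7.0720) = 2.6593
sqrt((|z|-a)/2) = sqrt((11.0440-3.1)/2) = sqrt(3.9720) = 1.9930

±(2.6593 + 1.9930i) i.e. 2.6593 + 1.9930i and -2.6593 - 1.9930i


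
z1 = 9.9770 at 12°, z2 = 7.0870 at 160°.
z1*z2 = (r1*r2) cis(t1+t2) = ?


r = 9.9770 * 7.0870 = 70.7070
theta = 12° + 160° = 172° = 172° (mod 360)

70.7070 cis(172°)


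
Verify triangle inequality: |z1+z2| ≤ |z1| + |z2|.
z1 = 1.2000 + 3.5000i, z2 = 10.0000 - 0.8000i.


|z1| = sqrt(1.2^2 + 3.5^2) = sqrt(13.69) = 3.7000
|z2| = sqrt(10^2 + (-0.8)^2) = sqrt(100.64) = 10.0319
z1+z2 = 11.2000 + 2.7000i
|z1+z2| = sqrt(132.73) = 11.5209
|z1|+|z2| = 3.7000 + 10.0319 = 13.7319

|z1+z2| = 11.5209 ≤ |z1|+|z2| = 13.7319 (verified)


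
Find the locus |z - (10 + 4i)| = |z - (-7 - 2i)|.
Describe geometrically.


Equal distances means the locus is the perpendicular bisector of z1 and z2.
Midpoint = ((10+(-7))/2, (4+(-2))/2) = (1.5000, 1.0000)

Perpendicular bisector through (1.5000, 1.0000)


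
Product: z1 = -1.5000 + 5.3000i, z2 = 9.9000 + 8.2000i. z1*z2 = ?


Real = -1.5*9.9 - 5.3*8.2 = -14.85 - 43.46 = -58.31
Imag = -1.5*8.2 + 9.9*5.3 = -12.3 + 52.47 = 40.17

-58.3100 + 40.1700i


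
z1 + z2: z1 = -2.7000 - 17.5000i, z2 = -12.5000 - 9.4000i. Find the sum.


Real: -2.7 - 12.5 = -15.2
Imag: -17.5 - 9.4 = -26.9

-15.2000 - 26.9000i


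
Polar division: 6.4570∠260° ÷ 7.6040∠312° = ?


r = 6.4570 / 7.6040 = 0.8492
theta = 260° - 312° = -52° = 308° (mod 360)

0.8492 cis(308°)


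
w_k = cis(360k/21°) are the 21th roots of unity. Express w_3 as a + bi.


Angle = 360*3/21 = 51.4286°
a = cos(51.4286°) = 0.6235
b = sin(51.4286°) = 0.7818

0.6235 + 0.7818i


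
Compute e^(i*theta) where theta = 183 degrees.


cos(183°) = -0.9986
sin(183°) = -0.0523

e^(i*183°) = -0.9986 - 0.0523i


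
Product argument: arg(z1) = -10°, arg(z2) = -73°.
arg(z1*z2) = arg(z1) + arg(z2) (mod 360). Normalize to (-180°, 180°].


arg(z1*z2) = -10° - 73° = -83°
Normalized to (-180°, 180°]: -83°

-83°


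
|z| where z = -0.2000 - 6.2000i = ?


|z| = sqrt((-0.2)^2 + (-6.2)^2) = sqrt(0.04 + 38.44) = sqrt(38.48) = 6.2032

|z| = 6.2032


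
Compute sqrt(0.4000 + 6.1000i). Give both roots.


|z| = sqrt(0.16+37.21) = 6.1131
sqrt((|z|+a)/2) = sqrt((6.1131+0.4)/2) = sqrt(3.2566) = 1.8046
sqrt((|z|-a)/2) = sqrt((6.1131-0.4)/2) = sqrt(2.8566) = 1.6901

±(1.8046 + 1.6901i) i.e. 1.8046 + 1.6901i and -1.8046 - 1.6901i


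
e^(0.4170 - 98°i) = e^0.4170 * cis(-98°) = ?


e^0.4170 = 1.5174
cos(-98°) = -0.1392
sin(-98°) = -0.99027
Real = 1.5174*(-0.1392) = -0.2112
Imag = 1.5174*(-0.99027) = -1.5026

-0.2112 - 1.5026i


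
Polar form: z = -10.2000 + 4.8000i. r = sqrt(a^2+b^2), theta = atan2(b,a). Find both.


r = sqrt(104.04+23.04) = sqrt(127.08) = 11.2730
theta = atan2(4.8, -10.2) = 154.7989 degrees

r = 11.2730, theta = 154.7989 degrees


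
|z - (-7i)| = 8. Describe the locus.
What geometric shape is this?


|z - z0| = r is a circle with center z0 and radius r.
Center = (0, -7), radius = 8

Circle with center (0, -7) and radius 8


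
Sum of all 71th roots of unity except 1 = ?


With w = e^(2*pi*i/71), all 71 of the 71th roots of unity w^0 = 1, w, ..., w^(70) sum to 0: 1 + w + ... + w^(70) = (1 - w^71)/(1 - w) = 0 since w^71 = 1, w ≠ 1.
Removing the root 1: w + w^2 + ... + w^(70) = 0 - 1 = -1

Sum = -1


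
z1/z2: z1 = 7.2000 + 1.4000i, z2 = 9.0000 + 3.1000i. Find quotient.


Conjugate of z2 = 9.0000 - 3.1000i
Numerator: (7.2000 + 1.4000i)(9.0000 - 3.1000i) = 69.1400 - 9.7200i
Denominator: 9^2 + 3.1^2 = 90.61
Result = (69.1400 - 9.7200i)/90.61

0.7631 - 0.1073i


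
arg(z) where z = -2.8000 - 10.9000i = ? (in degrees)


Re = -2.8, Im = -10.9
arg = atan2(-10.9, -2.8) = -104.4067 degrees

arg(z) = -104.4067 degrees


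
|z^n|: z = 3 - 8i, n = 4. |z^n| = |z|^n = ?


|z| = sqrt(9+64) = sqrt(73) = 8.5440
|z^4| = |z|^4 = (sqrt(73))^4 = 73^2 = 5329

|z^4| = 5329


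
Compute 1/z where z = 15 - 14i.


|z|^2 = 225+196 = 421
1/z = (15 + 14i)/421

1/z = 0.0356 + 0.0333i


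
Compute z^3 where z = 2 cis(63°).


r^3 = 2^3 = 8
n*theta = 3*63° = 189° = 189° (mod 360)
a = 8*cos(189°) = -7.9015
b = 8*sin(189°) = -1.2515

8 cis(189°) = -7.9015 - 1.2515i


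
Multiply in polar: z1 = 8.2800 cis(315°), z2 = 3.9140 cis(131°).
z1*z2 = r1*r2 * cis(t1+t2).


r = 8.2800 * 3.9140 = 32.4079
theta = 315° + 131° = 446° = 86° (mod 360)

32.4079 cis(86°)


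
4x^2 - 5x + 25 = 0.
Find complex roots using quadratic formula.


disc = (-5)^2 - 4*4*25 = 25 - 400 = -375
sqrt(|disc|) = sqrt(375) = 19.3649
Real part = 5/(2*4) = 0.6250
Imag part = 19.3649/(2*4) = 2.4206

0.6250 ± 2.4206i


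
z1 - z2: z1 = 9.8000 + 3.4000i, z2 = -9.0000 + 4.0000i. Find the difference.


Real: 9.8 + 9 = 18.8
Imag: 3.4 - 4 = -0.6

18.8000 - 0.6000i


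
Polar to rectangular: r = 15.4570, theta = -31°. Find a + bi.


a = 15.4570*cos(-31°) = 15.4570*0.857167 = 13.2492
b = 15.4570*sin(-31°) = 15.4570*(-0.515038) = -7.9609

13.2492 - 7.9609i


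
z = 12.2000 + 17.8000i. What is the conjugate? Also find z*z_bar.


z_bar = 12.2000 - 17.8000i
z*z_bar = 12.2^2 + 17.8^2 = 148.84 + 316.84 = 465.68

z_bar = 12.2000 - 17.8000i, z*z_bar = 465.68


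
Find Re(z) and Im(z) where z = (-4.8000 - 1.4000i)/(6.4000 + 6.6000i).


Multiply by conjugate: (-4.8000 - 1.4000i)(6.4000 - 6.6000i) / (6.4^2 + 6.6^2)
Numerator real = -4.8*6.4 - (1.4)*6.6 = -39.96
Numerator imag = -1.4*6.4 - (-4.8)*6.6 = 22.72
Denominator = 84.52
Re(z) = -39.96/84.52 = -0.4728
Im(z) = 22.72/84.52 = 0.2688

Re(z) = -0.4728, Im(z) = 0.2688


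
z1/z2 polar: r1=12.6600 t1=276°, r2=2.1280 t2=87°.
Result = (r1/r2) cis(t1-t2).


r = 12.6600 / 2.1280 = 5.9492
theta = 276° - 87° = 189° = 189° (mod 360)

5.9492 cis(189°)


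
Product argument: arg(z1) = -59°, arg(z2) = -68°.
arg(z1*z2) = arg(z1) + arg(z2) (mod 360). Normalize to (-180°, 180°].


arg(z1*z2) = -59° - 68° = -127°
Normalized to (-180°, 180°]: -127°

-127°


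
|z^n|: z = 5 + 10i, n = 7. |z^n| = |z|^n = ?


|z| = sqrt(25+100) = sqrt(125) = 11.1803
|z^7| = |z|^7 = (sqrt(125))^7 = 125^3 * sqrt(125) = 1953125*sqrt(125)

|z^7| = 1953125*sqrt(125) ≈ 21836601.3428


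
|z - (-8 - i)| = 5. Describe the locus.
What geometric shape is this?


|z - z0| = r is a circle with center z0 and radius r.
Center = (-8, -1), radius = 5

Circle with center (-8, -1) and radius 5


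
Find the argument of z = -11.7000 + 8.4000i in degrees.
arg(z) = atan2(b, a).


Re = -11.7, Im = 8.4
arg = atan2(8.4, -11.7) = 144.3236 degrees

arg(z) = 144.3236 degrees


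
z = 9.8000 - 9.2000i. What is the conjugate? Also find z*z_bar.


z_bar = 9.8000 + 9.2000i
z*z_bar = 9.8^2 + (-9.2)^2 = 96.04 + 84.64 = 180.68

z_bar = 9.8000 + 9.2000i, z*z_bar = 180.68


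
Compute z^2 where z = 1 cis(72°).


r^2 = 1^2 = 1
n*theta = 2*72° = 144° = 144° (mod 360)
a = 1*cos(144°) = -0.8090
b = 1*sin(144°) = 0.5878

1 cis(144°) = -0.8090 + 0.5878i


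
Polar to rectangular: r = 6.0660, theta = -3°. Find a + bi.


a = 6.0660*cos(-3°) = 6.0660*0.99863 = 6.0577
b = 6.0660*sin(-3°) = 6.0660*(-0.05234) = -0.3175

6.0577 - 0.3175i


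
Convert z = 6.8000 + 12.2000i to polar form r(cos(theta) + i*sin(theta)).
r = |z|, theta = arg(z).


r = sqrt(46.24+148.84) = sqrt(195.08) = 13.9671
theta = atan2(12.2, 6.8) = 60.8657 degrees

r = 13.9671, theta = 60.8657 degrees


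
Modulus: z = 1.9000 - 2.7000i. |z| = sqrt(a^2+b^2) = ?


|z| = sqrt(1.9^2 + (-2.7)^2) = sqrt(3.61 + 7.29) = sqrt(10.9) = 3.3015

|z| = 3.3015


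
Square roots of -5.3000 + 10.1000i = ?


|z| = sqrt(28.09+102.01) = 11.4061
sqrt((|z|+a)/2) = sqrt((11.4061+(-5.3))/2) = sqrt(3.0531) = 1.7473
sqrt((|z|-a)/2) = sqrt((11.4061-(-5.3))/2) = sqrt(8.3531) = 2.8902

±(1.7473 + 2.8902i) i.e. 1.7473 + 2.8902i and -1.7473 - 2.8902i


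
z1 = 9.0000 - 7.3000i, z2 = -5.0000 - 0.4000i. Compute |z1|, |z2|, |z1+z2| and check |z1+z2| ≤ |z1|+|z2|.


|z1| = sqrt(9^2 + (-7.3)^2) = sqrt(134.29) = 11.5884
|z2| = sqrt((-5)^2 + (-0.4)^2) = sqrt(25.16) = 5.0160
z1+z2 = 4.0000 - 7.7000i
|z1+z2| = sqrt(75.29) = 8.6770
|z1|+|z2| = 11.5884 + 5.0160 = 16.6044

|z1+z2| = 8.6770 ≤ |z1|+|z2| = 16.6044 (verified)


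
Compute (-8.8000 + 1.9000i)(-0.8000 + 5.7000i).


Real = -8.8*(-0.8) - 1.9*5.7 = 7.04 - 10.83 = -3.79
Imag = -8.8*5.7 - (0.8)*1.9 = -50.16 - (1.52) = -51.68

-3.7900 - 51.6800i


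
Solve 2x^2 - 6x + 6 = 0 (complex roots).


disc = (-6)^2 - 4*2*6 = 36 - 48 = -12
sqrt(|disc|) = sqrt(12) = 3.4641
Real part = 6/(2*2) = 1.5000
Imag part = 3.4641/(2*2) = 0.8660

1.5000 ± 0.8660i


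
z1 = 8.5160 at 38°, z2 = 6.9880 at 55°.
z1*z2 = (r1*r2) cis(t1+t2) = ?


r = 8.5160 * 6.9880 = 59.5098
theta = 38° + 55° = 93° = 93° (mod 360)

59.5098 cis(93°)


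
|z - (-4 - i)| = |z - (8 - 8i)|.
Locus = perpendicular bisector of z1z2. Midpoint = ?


Equal distances means the locus is the perpendicular bisector of z1 and z2.
Midpoint = ((-4+8)/2, (-1+(-8))/2) = (2.0000, -4.5000)

Perpendicular bisector through (2.0000, -4.5000)


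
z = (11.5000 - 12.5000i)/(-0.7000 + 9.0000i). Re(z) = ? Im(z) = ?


Multiply by conjugate: (11.5000 - 12.5000i)(-0.7000 - 9.0000i) / ((-0.7)^2 + 9^2)
Numerator real = 11.5*(-0.7) - (12.5)*9 = -120.55
Numerator imag = -12.5*(-0.7) - 11.5*9 = -94.75
Denominator = 81.49
Re(z) = -120.55/81.49 = -1.4793
Im(z) = -94.75/81.49 = -1.1627

Re(z) = -1.4793, Im(z) = -1.1627


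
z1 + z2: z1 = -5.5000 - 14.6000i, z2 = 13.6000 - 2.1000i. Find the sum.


Real: -5.5 + 13.6 = 8.1
Imag: -14.6 - 2.1 = -16.7

8.1000 - 16.7000i


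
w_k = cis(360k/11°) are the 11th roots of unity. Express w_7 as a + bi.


Angle = 360*7/11 = 229.0909°
a = cos(229.0909°) = -0.6549
b = sin(229.0909°) = -0.7557

-0.6549 - 0.7557i


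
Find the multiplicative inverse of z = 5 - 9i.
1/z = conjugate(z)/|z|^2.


|z|^2 = 25+81 = 106
1/z = (5 + 9i)/106

1/z = 0.0472 + 0.0849i


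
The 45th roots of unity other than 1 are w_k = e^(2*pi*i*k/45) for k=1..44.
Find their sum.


With w = e^(2*pi*i/45), all 45 of the 45th roots of unity w^0 = 1, w, ..., w^(44) sum to 0: 1 + w + ... + w^(44) = (1 - w^45)/(1 - w) = 0 since w^45 = 1, w ≠ 1.
Removing the root 1: w + w^2 + ... + w^(44) = 0 - 1 = -1

Sum = -1


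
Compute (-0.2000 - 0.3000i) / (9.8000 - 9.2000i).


Conjugate of z2 = 9.8000 + 9.2000i
Numerator: (-0.2000 - 0.3000i)(9.8000 + 9.2000i) = 0.8000 - 4.7800i
Denominator: 9.8^2 + (-9.2)^2 = 180.68
Result = (0.8000 - 4.7800i)/180.68

0.0044 - 0.0265i


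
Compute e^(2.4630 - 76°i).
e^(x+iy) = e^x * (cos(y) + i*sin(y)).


e^2.4630 = 11.7400
cos(-76°) = 0.241922
sin(-76°) = -0.9703
Real = 11.7400*0.241922 = 2.8402
Imag = 11.7400*(-0.9703) = -11.3913

2.8402 - 11.3913i


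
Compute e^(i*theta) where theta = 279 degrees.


cos(279°) = 0.1564
sin(279°) = -0.9877

e^(i*279°) = 0.1564 - 0.9877i


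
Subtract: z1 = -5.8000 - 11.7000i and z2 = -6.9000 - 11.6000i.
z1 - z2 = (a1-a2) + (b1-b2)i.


Real: -5.8 + 6.9 = 1.1
Imag: -11.7 + 11.6 = -0.1

1.1000 - 0.1000i


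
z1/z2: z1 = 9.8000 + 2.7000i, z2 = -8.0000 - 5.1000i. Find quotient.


Conjugate of z2 = -8.0000 + 5.1000i
Numerator: (9.8000 + 2.7000i)(-8.0000 + 5.1000i) = -92.1700 + 28.3800i
Denominator: (-8)^2 + (-5.1)^2 = 90.01
Result = (-92.1700 + 28.3800i)/90.01

-1.0240 + 0.3153i


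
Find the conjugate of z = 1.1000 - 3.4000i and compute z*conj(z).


z_bar = 1.1000 + 3.4000i
z*z_bar = 1.1^2 + (-3.4)^2 = 1.21 + 11.56 = 12.77

z_bar = 1.1000 + 3.4000i, z*z_bar = 12.77


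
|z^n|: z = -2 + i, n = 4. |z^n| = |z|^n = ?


|z| = sqrt(4+1) = sqrt(5) = 2.2361
|z^4| = |z|^4 = (sqrt(5))^4 = 5^2 = 25

|z^4| = 25


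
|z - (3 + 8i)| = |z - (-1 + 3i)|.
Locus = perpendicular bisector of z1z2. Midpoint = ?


Equal distances means the locus is the perpendicular bisector of z1 and z2.
Midpoint = ((3+(-1))/2, (8+3)/2) = (1.0000, 5.5000)

Perpendicular bisector through (1.0000, 5.5000)


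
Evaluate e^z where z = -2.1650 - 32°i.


e^-2.1650 = 0.1147
cos(-32°) = 0.848
sin(-32°) = -0.5299
Real = 0.1147*0.848 = 0.0973
Imag = 0.1147*(-0.5299) = -0.0608

0.0973 - 0.0608i


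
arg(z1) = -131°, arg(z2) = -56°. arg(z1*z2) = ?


arg(z1*z2) = -131° - 56° = -187°
Normalized to (-180°, 180°]: 173°

173°


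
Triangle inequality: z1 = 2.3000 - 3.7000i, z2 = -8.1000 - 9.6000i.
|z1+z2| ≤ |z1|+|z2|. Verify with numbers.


|z1| = sqrt(2.3^2 + (-3.7)^2) = sqrt(18.98) = 4.3566
|z2| = sqrt((-8.1)^2 + (-9.6)^2) = sqrt(157.77) = 12.5607
z1+z2 = -5.8000 - 13.3000i
|z1+z2| = sqrt(210.53) = 14.5097
|z1|+|z2| = 4.3566 + 12.5607 = 16.9173

|z1+z2| = 14.5097 ≤ |z1|+|z2| = 16.9173 (verified)


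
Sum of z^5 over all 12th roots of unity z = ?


The roots are w_k = w^k with w = e^(2*pi*i/12), and (w^k)^5 = (w^5)^k.
So S = 1 + u + u^2 + ... + u^(11) with u = w^5.
5 = 0*12 + 5, so 5 is not a multiple of 12: u = w^5 ≠ 1 (w is a primitive 12th root), while u^12 = (w^12)^5 = 1.
Geometric series: S = (1 - u^12)/(1 - u) = (1 - 1)/(1 - u) = 0

S = 0


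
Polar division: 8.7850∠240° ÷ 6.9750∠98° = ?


r = 8.7850 / 6.9750 = 1.2595
theta = 240° - 98° = 142° = 142° (mod 360)

1.2595 cis(142°)


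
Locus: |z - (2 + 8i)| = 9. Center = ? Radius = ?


|z - z0| = r is a circle with center z0 and radius r.
Center = (2, 8), radius = 9

Circle with center (2, 8) and radius 9


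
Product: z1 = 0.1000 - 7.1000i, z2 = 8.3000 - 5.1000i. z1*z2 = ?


Real = 0.1*8.3 - (-7.1)*(-5.1) = 0.83 - 36.21 = -35.38
Imag = 0.1*(-5.1) + 8.3*(-7.1) = -0.51 - (58.93) = -59.44

-35.3800 - 59.4400i


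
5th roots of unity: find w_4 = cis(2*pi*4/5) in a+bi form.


Angle = 360*4/5 = 288°
a = cos(288°) = 0.3090
b = sin(288°) = -0.9511

0.3090 - 0.9511i


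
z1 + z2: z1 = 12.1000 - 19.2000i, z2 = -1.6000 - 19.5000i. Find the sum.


Real: 12.1 - 1.6 = 10.5
Imag: -19.2 - 19.5 = -38.7

10.5000 - 38.7000i


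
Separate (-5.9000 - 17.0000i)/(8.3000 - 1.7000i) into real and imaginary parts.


Multiply by conjugate: (-5.9000 - 17.0000i)(8.3000 + 1.7000i) / (8.3^2 + (-1.7)^2)
Numerator real = -5.9*8.3 - (17)*(-1.7) = -20.07
Numerator imag = -17*8.3 - (-5.9)*(-1.7) = -151.13
Denominator = 71.78
Re(z) = -20.07/71.78 = -0.2796
Im(z) = -151.13/71.78 = -2.1055

Re(z) = -0.2796, Im(z) = -2.1055


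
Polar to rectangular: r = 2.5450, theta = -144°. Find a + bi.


a = 2.5450*cos(-144°) = 2.5450*(-0.809) = -2.0589
b = 2.5450*sin(-144°) = 2.5450*(-0.58779) = -1.4959

-2.0589 - 1.4959i


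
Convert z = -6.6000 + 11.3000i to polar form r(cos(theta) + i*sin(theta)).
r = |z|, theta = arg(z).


r = sqrt(43.56+127.69) = sqrt(171.25) = 13.0863
theta = atan2(11.3, -6.6) = 120.2880 degrees

r = 13.0863, theta = 120.2880 degrees


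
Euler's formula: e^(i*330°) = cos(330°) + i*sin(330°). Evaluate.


cos(330°) = 0.8660
sin(330°) = -0.5000

e^(i*330°) = 0.8660 - 0.5000i


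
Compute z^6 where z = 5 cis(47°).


r^6 = 5^6 = 15625
n*theta = 6*47° = 282° = 282° (mod 360)
a = 15625*cos(282°) = 3248.6202
b = 15625*sin(282°) = -15283.5563

15625 cis(282°) = 3248.6202 - 15283.5563i


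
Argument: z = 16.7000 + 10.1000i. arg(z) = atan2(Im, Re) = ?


Re = 16.7, Im = 10.1
arg = atan2(10.1, 16.7) = 31.1651 degrees

arg(z) = 31.1651 degrees


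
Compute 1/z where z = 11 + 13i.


|z|^2 = 121+169 = 290
1/z = (11 - 13i)/290

1/z = 0.0379 - 0.0448i


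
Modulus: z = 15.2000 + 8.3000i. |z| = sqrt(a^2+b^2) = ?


|z| = sqrt(15.2^2 + 8.3^2) = sqrt(231.04 + 68.89) = sqrt(299.93) = 17.3185

|z| = 17.3185


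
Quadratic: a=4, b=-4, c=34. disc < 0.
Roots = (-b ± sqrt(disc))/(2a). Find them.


disc = (-4)^2 - 4*4*34 = 16 - 544 = -528
sqrt(|disc|) = sqrt(528) = 22.9783
Real part = 4/(2*4) = 0.5000
Imag part = 22.9783/(2*4) = 2.8723

0.5000 ± 2.8723i


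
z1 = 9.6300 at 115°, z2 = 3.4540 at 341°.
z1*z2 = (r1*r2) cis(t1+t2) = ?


r = 9.6300 * 3.4540 = 33.2620
theta = 115° + 341° = 456° = 96° (mod 360)

33.2620 cis(96°)


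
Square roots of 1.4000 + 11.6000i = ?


|z| = sqrt(1.96+134.56) = 11.6842
sqrt((|z|+a)/2) = sqrt((11.6842+1.4)/2) = sqrt(6.5421) = 2.5578
sqrt((|z|-a)/2) = sqrt((11.6842-1.4)/2) = sqrt(5.1421) = 2.2676

±(2.5578 + 2.2676i) i.e. 2.5578 + 2.2676i and -2.5578 - 2.2676i


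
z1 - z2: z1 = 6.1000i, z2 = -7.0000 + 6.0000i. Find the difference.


Real: 0 + 7 = 7
Imag: 6.1 - 6 = 0.1

7.0000 + 0.1000i


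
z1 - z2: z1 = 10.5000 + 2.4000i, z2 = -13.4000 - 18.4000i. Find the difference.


Real: 10.5 + 13.4 = 23.9
Imag: 2.4 + 18.4 = 20.8

23.9000 + 20.8000i


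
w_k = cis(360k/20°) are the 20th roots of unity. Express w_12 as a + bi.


Angle = 360*12/20 = 216°
a = cos(216°) = -0.8090
b = sin(216°) = -0.5878

-0.8090 - 0.5878i


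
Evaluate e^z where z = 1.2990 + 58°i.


e^1.2990 = 3.6656
cos(58°) = 0.52992
sin(58°) = 0.84805
Real = 3.6656*0.52992 = 1.9425
Imag = 3.6656*0.84805 = 3.1086

1.9425 + 3.1086i


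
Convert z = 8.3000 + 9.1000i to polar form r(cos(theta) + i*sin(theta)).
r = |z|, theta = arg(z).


r = sqrt(68.89+82.81) = sqrt(151.7) = 12.3167
theta = atan2(9.1, 8.3) = 47.6324 degrees

r = 12.3167, theta = 47.6324 degrees


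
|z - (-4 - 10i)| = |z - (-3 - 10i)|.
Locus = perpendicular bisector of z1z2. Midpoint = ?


Equal distances means the locus is the perpendicular bisector of z1 and z2.
Midpoint = ((-4+(-3))/2, (-10+(-10))/2) = (-3.5000, -10.0000)

Perpendicular bisector through (-3.5000, -10.0000)


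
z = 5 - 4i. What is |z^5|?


|z| = sqrt(25+16) = sqrt(41) = 6.4031
|z^5| = |z|^5 = (sqrt(41))^5 = 41^2 * sqrt(41) = 1681*sqrt(41)

|z^5| = 1681*sqrt(41) ≈ 10763.6518


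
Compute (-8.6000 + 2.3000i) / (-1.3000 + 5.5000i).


Conjugate of z2 = -1.3000 - 5.5000i
Numerator: (-8.6000 + 2.3000i)(-1.3000 - 5.5000i) = 23.8300 + 44.3100i
Denominator: (-1.3)^2 + 5.5^2 = 31.94
Result = (23.8300 + 44.3100i)/31.94

0.7461 + 1.3873i


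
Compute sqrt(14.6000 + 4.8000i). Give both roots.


|z| = sqrt(213.16+23.04) = 15.3688
sqrt((|z|+a)/2) = sqrt((15.3688+14.6)/2) = sqrt(14.9844) = 3.8710
sqrt((|z|-a)/2) = sqrt((15.3688-14.6)/2) = sqrt(0.3844) = 0.6200

±(3.8710 + 0.6200i) i.e. 3.8710 + 0.6200i and -3.8710 - 0.6200i


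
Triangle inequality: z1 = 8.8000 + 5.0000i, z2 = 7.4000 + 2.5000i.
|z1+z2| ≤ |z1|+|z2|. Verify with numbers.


|z1| = sqrt(8.8^2 + 5^2) = sqrt(102.44) = 10.1213
|z2| = sqrt(7.4^2 + 2.5^2) = sqrt(61.01) = 7.8109
z1+z2 = 16.2000 + 7.5000i
|z1+z2| = sqrt(318.69) = 17.8519
|z1|+|z2| = 10.1213 + 7.8109 = 17.9322

|z1+z2| = 17.8519 ≤ |z1|+|z2| = 17.9322 (verified)


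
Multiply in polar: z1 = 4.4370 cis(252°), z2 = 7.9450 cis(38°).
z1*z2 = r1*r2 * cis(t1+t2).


r = 4.4370 * 7.9450 = 35.2520
theta = 252° + 38° = 290° = 290° (mod 360)

35.2520 cis(290°)


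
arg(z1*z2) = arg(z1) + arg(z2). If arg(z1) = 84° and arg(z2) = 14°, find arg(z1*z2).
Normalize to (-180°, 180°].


arg(z1*z2) = 84° + 14° = 98°
Normalized to (-180°, 180°]: 98°

98°


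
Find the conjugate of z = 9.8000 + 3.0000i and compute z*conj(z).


z_bar = 9.8000 - 3.0000i
z*z_bar = 9.8^2 + 3^2 = 96.04 + 9 = 105.04

z_bar = 9.8000 - 3.0000i, z*z_bar = 105.04


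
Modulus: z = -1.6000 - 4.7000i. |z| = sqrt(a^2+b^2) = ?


|z| = sqrt((-1.6)^2 + (-4.7)^2) = sqrt(2.56 + 22.09) = sqrt(24.65) = 4.9649

|z| = 4.9649


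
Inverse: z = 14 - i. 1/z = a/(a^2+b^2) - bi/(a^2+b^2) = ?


|z|^2 = 196+1 = 197
1/z = (14 + 1i)/197

1/z = 0.0711 + 0.0051i


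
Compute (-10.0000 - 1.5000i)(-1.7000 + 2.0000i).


Real = -10*(-1.7) - (-1.5)*2 = 17 - (-3) = 20
Imag = -10*2 - (1.7)*(-1.5) = -20 + 2.55 = -17.45

20.0000 - 17.4500i


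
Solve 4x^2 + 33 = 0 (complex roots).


disc = 0^2 - 4*4*33 = 0 - 528 = -528
sqrt(|disc|) = sqrt(528) = 22.9783
Real part = 0/(2*4) = 0
Imag part = 22.9783/(2*4) = 2.8723

0 ± 2.8723i


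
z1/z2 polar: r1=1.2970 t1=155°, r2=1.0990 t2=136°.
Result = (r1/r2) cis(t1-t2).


r = 1.2970 / 1.0990 = 1.1802
theta = 155° - 136° = 19° = 19° (mod 360)

1.1802 cis(19°)


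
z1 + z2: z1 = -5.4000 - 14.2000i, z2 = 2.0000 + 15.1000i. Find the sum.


Real: -5.4 + 2 = -3.4
Imag: -14.2 + 15.1 = 0.9

-3.4000 + 0.9000i


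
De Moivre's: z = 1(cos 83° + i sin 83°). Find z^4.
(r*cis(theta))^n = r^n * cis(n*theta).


r^4 = 1^4 = 1
n*theta = 4*83° = 332° = 332° (mod 360)
a = 1*cos(332°) = 0.8829
b = 1*sin(332°) = -0.4695

1 cis(332°) = 0.8829 - 0.4695i


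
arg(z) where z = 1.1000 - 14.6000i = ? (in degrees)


Re = 1.1, Im = -14.6
arg = atan2(-14.6, 1.1) = -85.6913 degrees

arg(z) = -85.6913 degrees


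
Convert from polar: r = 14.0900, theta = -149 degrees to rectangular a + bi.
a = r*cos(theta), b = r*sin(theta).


a = 14.0900*cos(-149°) = 14.0900*(-0.85717) = -12.0775
b = 14.0900*sin(-149°) = 14.0900*(-0.51504) = -7.2569

-12.0775 - 7.2569i
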